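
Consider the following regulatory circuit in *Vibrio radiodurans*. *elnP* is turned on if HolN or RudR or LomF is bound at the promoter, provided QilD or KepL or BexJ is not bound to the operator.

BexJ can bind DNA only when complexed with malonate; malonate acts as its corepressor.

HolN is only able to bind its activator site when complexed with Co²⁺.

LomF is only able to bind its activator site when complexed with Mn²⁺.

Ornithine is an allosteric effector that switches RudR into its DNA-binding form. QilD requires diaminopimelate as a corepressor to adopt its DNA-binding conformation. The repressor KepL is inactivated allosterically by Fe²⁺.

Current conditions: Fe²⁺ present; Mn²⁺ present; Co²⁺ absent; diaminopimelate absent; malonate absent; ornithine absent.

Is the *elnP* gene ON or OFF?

Co²⁺ is absent, so HolN is inactive.
Diaminopimelate is absent, so QilD is inactive.
Fe²⁺ is present, so KepL is inactive.
Ornithine is absent, so RudR is inactive.
Malonate is absent, so BexJ is inactive.
Mn²⁺ is present, so LomF is active.
Activator LomF is present, so *elnP* is transcribed.

ON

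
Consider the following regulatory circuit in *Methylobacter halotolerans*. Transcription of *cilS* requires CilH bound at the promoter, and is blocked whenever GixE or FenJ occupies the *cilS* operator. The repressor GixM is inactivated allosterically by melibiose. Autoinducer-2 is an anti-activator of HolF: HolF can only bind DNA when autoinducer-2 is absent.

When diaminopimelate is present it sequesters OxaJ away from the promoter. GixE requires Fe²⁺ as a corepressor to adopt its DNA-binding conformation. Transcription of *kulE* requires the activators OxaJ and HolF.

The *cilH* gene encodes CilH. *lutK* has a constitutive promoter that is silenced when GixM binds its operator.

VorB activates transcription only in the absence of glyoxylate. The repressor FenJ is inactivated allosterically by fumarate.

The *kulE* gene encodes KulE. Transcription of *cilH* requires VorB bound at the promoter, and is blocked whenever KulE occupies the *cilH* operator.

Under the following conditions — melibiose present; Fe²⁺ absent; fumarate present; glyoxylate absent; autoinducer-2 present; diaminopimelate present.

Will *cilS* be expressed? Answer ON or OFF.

ON

Fe²⁺ is absent, so GixE is inactive.
Diaminopimelate is present, so OxaJ is inactive.
Autoinducer-2 is present, so HolF is inactive.
Required activator OxaJ is absent, so *kulE* is not transcribed.
So KulE is not produced.
Glyoxylate is absent, so VorB is active.
No repressor is bound and VorB is active, so *cilH* is transcribed.
So CilH is produced and active.
Fumarate is present, so FenJ is inactive.
No repressor is bound and CilH is active, so *cilS* is transcribed.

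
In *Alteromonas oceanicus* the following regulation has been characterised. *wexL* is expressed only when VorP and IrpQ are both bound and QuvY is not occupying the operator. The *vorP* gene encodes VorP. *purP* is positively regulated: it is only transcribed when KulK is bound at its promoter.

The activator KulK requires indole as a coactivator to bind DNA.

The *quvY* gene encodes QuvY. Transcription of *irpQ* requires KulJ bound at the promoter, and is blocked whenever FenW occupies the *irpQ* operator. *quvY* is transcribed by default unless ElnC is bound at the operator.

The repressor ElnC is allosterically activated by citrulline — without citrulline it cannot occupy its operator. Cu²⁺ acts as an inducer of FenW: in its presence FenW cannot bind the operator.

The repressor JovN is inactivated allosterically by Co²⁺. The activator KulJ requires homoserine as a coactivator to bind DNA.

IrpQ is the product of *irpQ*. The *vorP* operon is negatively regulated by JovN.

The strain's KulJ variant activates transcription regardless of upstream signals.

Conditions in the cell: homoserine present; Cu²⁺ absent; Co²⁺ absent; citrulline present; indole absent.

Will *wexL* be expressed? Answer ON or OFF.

Citrulline is present, so ElnC is active.
With repressor ElnC bound, *quvY* is not transcribed.
So QuvY is not produced.
Co²⁺ is absent, so JovN is active.
With repressor JovN bound, *vorP* is not transcribed.
So VorP is not produced.
Cu²⁺ is absent, so FenW is active.
KulJ is constitutively active in this strain.
With repressor FenW bound, *irpQ* is not transcribed.
So IrpQ is not produced.
Required activator VorP is absent, so *wexL* is not transcribed.

OFF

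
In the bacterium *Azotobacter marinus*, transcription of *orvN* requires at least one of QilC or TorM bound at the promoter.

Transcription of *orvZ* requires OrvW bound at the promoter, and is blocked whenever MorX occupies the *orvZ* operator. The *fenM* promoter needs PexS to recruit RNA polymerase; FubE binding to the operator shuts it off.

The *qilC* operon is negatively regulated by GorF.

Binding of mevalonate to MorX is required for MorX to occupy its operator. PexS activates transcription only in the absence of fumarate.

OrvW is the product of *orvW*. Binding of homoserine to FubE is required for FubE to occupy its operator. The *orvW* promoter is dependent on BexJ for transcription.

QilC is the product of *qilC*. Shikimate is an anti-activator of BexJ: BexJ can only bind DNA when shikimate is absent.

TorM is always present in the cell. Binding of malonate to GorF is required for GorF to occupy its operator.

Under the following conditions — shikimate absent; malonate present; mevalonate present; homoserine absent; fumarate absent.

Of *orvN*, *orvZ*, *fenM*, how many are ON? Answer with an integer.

Malonate is present, so GorF is active.
With repressor GorF bound, *qilC* is not transcribed.
So QilC is not produced.
TorM is produced constitutively and is active.
Activator TorM is present, so *orvN* is transcribed.
→ *orvN* is ON.
Mevalonate is present, so MorX is active.
Shikimate is absent, so BexJ is active.
No repressor is bound and BexJ is active, so *orvW* is transcribed.
So OrvW is produced and active.
With repressor MorX bound, *orvZ* is not transcribed.
→ *orvZ* is OFF.
Fumarate is absent, so PexS is active.
Homoserine is absent, so FubE is inactive.
No repressor is bound and PexS is active, so *fenM* is transcribed.
→ *fenM* is ON.
2 of the 3 genes are transcribed.

2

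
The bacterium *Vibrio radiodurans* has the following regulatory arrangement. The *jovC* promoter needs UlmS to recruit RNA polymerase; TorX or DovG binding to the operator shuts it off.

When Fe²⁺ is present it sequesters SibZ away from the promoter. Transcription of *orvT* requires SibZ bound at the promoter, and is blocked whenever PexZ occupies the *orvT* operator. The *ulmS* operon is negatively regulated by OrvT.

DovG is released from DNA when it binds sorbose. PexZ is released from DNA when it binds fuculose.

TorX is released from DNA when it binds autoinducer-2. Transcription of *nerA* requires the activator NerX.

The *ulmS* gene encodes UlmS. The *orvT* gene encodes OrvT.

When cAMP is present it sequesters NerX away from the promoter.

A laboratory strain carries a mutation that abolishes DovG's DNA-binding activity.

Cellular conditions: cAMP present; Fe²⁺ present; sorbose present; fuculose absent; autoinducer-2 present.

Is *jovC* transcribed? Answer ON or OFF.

Autoinducer-2 is present, so TorX is inactive.
DovG is non-functional in this strain, so it has no effect.
Fuculose is absent, so PexZ is active.
Fe²⁺ is present, so SibZ is inactive.
With repressor PexZ bound, *orvT* is not transcribed.
So OrvT is not produced.
With no repressor bound, *ulmS* is transcribed.
So UlmS is produced and active.
No repressor is bound and UlmS is active, so *jovC* is transcribed.

ON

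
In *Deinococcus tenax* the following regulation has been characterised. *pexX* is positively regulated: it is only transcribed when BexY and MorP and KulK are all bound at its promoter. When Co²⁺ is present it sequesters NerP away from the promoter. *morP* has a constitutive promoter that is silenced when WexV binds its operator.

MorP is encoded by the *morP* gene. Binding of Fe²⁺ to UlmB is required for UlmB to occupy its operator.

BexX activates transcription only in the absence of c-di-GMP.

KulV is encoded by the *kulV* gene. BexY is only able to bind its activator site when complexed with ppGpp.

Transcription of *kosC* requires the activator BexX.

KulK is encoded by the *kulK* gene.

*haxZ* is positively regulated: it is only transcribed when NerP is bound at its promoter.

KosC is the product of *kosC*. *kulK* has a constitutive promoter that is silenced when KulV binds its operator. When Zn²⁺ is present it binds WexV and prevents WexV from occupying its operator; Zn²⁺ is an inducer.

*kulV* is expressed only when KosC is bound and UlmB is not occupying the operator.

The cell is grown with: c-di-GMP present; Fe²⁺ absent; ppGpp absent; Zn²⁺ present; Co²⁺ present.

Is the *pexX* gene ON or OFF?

OFF

ppGpp is absent, so BexY is inactive.
Zn²⁺ is present, so WexV is inactive.
With no repressor bound, *morP* is transcribed.
So MorP is produced and active.
Fe²⁺ is absent, so UlmB is inactive.
c-di-GMP is present, so BexX is inactive.
Required activator BexX is absent, so *kosC* is not transcribed.
So KosC is not produced.
Required activator KosC is absent, so *kulV* is not transcribed.
So KulV is not produced.
With no repressor bound, *kulK* is transcribed.
So KulK is produced and active.
Required activator BexY is absent, so *pexX* is not transcribed.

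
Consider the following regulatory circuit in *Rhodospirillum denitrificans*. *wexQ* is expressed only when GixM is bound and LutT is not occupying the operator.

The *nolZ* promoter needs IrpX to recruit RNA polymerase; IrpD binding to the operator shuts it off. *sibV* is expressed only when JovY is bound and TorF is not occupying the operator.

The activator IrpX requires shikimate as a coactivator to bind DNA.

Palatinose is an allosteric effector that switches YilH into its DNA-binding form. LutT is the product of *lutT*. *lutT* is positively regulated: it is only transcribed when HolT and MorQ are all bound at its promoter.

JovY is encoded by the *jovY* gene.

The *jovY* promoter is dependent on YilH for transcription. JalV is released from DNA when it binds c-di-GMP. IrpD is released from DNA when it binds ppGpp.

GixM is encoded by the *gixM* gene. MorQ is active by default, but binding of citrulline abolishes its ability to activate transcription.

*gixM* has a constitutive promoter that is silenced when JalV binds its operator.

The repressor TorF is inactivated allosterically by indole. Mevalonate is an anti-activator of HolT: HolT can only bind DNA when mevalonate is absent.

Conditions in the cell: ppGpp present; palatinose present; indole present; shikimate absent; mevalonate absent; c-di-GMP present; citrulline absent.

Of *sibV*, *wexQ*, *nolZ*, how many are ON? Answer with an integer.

Palatinose is present, so YilH is active.
No repressor is bound and YilH is active, so *jovY* is transcribed.
So JovY is produced and active.
Indole is present, so TorF is inactive.
No repressor is bound and JovY is active, so *sibV* is transcribed.
→ *sibV* is ON.
c-di-GMP is present, so JalV is inactive.
With no repressor bound, *gixM* is transcribed.
So GixM is produced and active.
Mevalonate is absent, so HolT is active.
Citrulline is absent, so MorQ is active.
No repressor is bound and HolT and MorQ are active, so *lutT* is transcribed.
So LutT is produced and active.
With repressor LutT bound, *wexQ* is not transcribed.
→ *wexQ* is OFF.
Shikimate is absent, so IrpX is inactive.
ppGpp is present, so IrpD is inactive.
Required activator IrpX is absent, so *nolZ* is not transcribed.
→ *nolZ* is OFF.
1 of the 3 genes is transcribed.

1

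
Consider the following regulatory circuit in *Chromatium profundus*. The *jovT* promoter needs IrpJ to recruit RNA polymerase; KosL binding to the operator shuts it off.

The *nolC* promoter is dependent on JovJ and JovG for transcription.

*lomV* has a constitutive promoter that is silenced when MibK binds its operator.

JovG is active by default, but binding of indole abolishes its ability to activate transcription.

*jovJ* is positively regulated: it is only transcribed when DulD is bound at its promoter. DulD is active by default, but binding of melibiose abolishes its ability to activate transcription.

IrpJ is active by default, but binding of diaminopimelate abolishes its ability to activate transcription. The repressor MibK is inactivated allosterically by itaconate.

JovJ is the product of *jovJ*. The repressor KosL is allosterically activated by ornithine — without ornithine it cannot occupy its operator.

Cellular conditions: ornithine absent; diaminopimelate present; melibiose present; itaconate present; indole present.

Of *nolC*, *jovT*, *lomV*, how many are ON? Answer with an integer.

1

Melibiose is present, so DulD is inactive.
Required activator DulD is absent, so *jovJ* is not transcribed.
So JovJ is not produced.
Indole is present, so JovG is inactive.
Required activator JovJ is absent, so *nolC* is not transcribed.
→ *nolC* is OFF.
Diaminopimelate is present, so IrpJ is inactive.
Ornithine is absent, so KosL is inactive.
Required activator IrpJ is absent, so *jovT* is not transcribed.
→ *jovT* is OFF.
Itaconate is present, so MibK is inactive.
With no repressor bound, *lomV* is transcribed.
→ *lomV* is ON.
1 of the 3 genes is transcribed.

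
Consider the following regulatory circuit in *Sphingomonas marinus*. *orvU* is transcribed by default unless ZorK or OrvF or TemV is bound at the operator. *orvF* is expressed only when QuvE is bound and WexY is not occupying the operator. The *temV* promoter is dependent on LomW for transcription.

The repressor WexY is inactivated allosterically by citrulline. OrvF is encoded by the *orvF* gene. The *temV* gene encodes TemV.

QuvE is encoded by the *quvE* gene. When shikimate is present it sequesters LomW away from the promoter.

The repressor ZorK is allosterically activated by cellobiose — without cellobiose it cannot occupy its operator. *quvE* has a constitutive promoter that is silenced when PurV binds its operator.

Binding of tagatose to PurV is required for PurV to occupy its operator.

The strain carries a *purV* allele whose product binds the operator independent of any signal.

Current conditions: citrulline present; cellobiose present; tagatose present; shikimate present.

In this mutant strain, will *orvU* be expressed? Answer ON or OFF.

OFF

Cellobiose is present, so ZorK is active.
PurV is constitutively active in this strain.
With repressor PurV bound, *quvE* is not transcribed.
So QuvE is not produced.
Citrulline is present, so WexY is inactive.
Required activator QuvE is absent, so *orvF* is not transcribed.
So OrvF is not produced.
Shikimate is present, so LomW is inactive.
Required activator LomW is absent, so *temV* is not transcribed.
So TemV is not produced.
With repressor ZorK bound, *orvU* is not transcribed.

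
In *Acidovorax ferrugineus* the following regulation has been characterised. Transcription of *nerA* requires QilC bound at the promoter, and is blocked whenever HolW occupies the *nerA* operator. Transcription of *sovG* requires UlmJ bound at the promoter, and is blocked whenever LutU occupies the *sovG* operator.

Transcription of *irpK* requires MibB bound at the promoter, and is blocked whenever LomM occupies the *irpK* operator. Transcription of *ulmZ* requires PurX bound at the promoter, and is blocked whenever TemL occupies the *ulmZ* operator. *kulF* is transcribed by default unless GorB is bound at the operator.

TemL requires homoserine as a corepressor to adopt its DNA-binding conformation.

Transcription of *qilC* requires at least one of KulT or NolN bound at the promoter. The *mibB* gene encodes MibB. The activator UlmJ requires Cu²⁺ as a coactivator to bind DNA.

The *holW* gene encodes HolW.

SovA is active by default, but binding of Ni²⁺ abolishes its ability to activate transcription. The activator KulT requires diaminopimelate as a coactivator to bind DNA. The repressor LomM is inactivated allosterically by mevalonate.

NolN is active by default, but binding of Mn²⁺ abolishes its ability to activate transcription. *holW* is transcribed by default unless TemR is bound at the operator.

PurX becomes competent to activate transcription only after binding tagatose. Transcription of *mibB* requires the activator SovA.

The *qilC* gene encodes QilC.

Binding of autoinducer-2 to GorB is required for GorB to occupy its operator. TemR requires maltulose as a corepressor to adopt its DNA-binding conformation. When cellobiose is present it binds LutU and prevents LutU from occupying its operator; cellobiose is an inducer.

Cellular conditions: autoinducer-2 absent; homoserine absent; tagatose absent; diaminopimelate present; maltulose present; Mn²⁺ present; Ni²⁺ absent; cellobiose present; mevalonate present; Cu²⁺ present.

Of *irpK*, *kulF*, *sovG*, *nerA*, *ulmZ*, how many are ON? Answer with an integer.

4

Mevalonate is present, so LomM is inactive.
Ni²⁺ is absent, so SovA is active.
No repressor is bound and SovA is active, so *mibB* is transcribed.
So MibB is produced and active.
No repressor is bound and MibB is active, so *irpK* is transcribed.
→ *irpK* is ON.
Autoinducer-2 is absent, so GorB is inactive.
With no repressor bound, *kulF* is transcribed.
→ *kulF* is ON.
Cellobiose is present, so LutU is inactive.
Cu²⁺ is present, so UlmJ is active.
No repressor is bound and UlmJ is active, so *sovG* is transcribed.
→ *sovG* is ON.
Maltulose is present, so TemR is active.
With repressor TemR bound, *holW* is not transcribed.
So HolW is not produced.
Diaminopimelate is present, so KulT is active.
Mn²⁺ is present, so NolN is inactive.
Activator KulT is present, so *qilC* is transcribed.
So QilC is produced and active.
No repressor is bound and QilC is active, so *nerA* is transcribed.
→ *nerA* is ON.
Homoserine is absent, so TemL is inactive.
Tagatose is absent, so PurX is inactive.
Required activator PurX is absent, so *ulmZ* is not transcribed.
→ *ulmZ* is OFF.
4 of the 5 genes are transcribed.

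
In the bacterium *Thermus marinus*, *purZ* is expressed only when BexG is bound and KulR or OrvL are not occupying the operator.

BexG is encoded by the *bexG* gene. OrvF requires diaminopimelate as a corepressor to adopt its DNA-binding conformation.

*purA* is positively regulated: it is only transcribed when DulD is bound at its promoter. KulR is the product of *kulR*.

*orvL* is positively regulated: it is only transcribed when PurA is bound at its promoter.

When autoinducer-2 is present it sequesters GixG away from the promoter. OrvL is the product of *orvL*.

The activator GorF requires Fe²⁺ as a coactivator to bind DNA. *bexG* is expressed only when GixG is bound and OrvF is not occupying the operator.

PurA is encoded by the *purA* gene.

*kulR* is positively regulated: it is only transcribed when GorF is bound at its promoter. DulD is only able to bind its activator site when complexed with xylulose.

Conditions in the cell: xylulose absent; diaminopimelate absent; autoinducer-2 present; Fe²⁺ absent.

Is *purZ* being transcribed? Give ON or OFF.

OFF

Fe²⁺ is absent, so GorF is inactive.
Required activator GorF is absent, so *kulR* is not transcribed.
So KulR is not produced.
Diaminopimelate is absent, so OrvF is inactive.
Autoinducer-2 is present, so GixG is inactive.
Required activator GixG is absent, so *bexG* is not transcribed.
So BexG is not produced.
Xylulose is absent, so DulD is inactive.
Required activator DulD is absent, so *purA* is not transcribed.
So PurA is not produced.
Required activator PurA is absent, so *orvL* is not transcribed.
So OrvL is not produced.
Required activator BexG is absent, so *purZ* is not transcribed.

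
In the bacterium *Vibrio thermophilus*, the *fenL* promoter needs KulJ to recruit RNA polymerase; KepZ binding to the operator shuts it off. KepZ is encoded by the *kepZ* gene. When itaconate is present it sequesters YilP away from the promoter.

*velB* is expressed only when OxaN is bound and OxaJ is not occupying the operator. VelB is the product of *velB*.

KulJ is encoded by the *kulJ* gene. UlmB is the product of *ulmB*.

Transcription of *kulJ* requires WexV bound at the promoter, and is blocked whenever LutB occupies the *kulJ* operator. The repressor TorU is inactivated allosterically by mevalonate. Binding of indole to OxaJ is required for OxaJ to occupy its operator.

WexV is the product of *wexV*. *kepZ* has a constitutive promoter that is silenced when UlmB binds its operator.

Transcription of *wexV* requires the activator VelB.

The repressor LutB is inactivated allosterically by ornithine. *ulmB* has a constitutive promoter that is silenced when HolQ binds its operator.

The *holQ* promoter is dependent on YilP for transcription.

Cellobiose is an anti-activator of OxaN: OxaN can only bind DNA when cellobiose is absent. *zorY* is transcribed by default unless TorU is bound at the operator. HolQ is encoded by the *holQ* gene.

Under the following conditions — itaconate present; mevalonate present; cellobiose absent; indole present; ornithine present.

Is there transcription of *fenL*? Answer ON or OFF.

Itaconate is present, so YilP is inactive.
Required activator YilP is absent, so *holQ* is not transcribed.
So HolQ is not produced.
With no repressor bound, *ulmB* is transcribed.
So UlmB is produced and active.
With repressor UlmB bound, *kepZ* is not transcribed.
So KepZ is not produced.
Cellobiose is absent, so OxaN is active.
Indole is present, so OxaJ is active.
With repressor OxaJ bound, *velB* is not transcribed.
So VelB is not produced.
Required activator VelB is absent, so *wexV* is not transcribed.
So WexV is not produced.
Ornithine is present, so LutB is inactive.
Required activator WexV is absent, so *kulJ* is not transcribed.
So KulJ is not produced.
Required activator KulJ is absent, so *fenL* is not transcribed.

OFF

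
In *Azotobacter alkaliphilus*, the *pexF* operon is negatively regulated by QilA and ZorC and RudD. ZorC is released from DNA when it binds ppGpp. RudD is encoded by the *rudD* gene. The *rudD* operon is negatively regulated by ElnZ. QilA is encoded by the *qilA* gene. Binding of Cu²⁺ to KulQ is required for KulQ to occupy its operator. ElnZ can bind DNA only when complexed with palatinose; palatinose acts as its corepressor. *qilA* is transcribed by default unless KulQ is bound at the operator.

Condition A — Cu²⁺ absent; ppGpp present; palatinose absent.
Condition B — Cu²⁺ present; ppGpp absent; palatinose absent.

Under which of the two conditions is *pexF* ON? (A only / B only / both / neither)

neither

Condition A:
Cu²⁺ is absent, so KulQ is inactive.
With no repressor bound, *qilA* is transcribed.
So QilA is produced and active.
ppGpp is present, so ZorC is inactive.
Palatinose is absent, so ElnZ is inactive.
With no repressor bound, *rudD* is transcribed.
So RudD is produced and active.
With repressor QilA bound, *pexF* is not transcribed.
→ *pexF* is OFF in A.
Condition B:
Cu²⁺ is present, so KulQ is active.
With repressor KulQ bound, *qilA* is not transcribed.
So QilA is not produced.
ppGpp is absent, so ZorC is active.
Palatinose is absent, so ElnZ is inactive.
With no repressor bound, *rudD* is transcribed.
So RudD is produced and active.
With repressor ZorC bound, *pexF* is not transcribed.
→ *pexF* is OFF in B.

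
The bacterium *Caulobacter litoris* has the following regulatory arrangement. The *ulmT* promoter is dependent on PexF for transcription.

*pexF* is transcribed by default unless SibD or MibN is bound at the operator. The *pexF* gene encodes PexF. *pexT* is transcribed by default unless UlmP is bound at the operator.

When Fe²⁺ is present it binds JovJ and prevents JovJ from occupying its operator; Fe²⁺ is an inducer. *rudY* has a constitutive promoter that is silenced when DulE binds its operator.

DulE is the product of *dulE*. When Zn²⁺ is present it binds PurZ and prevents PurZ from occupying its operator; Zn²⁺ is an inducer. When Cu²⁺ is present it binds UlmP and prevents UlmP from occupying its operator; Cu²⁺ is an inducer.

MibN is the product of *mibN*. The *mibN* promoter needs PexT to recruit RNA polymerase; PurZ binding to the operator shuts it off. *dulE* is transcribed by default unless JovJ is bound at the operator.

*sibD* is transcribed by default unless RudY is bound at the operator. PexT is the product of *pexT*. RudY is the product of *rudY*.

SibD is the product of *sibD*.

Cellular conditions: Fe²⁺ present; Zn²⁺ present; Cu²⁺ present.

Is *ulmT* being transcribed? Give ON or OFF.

OFF

Fe²⁺ is present, so JovJ is inactive.
With no repressor bound, *dulE* is transcribed.
So DulE is produced and active.
With repressor DulE bound, *rudY* is not transcribed.
So RudY is not produced.
With no repressor bound, *sibD* is transcribed.
So SibD is produced and active.
Cu²⁺ is present, so UlmP is inactive.
With no repressor bound, *pexT* is transcribed.
So PexT is produced and active.
Zn²⁺ is present, so PurZ is inactive.
No repressor is bound and PexT is active, so *mibN* is transcribed.
So MibN is produced and active.
With repressor SibD bound, *pexF* is not transcribed.
So PexF is not produced.
Required activator PexF is absent, so *ulmT* is not transcribed.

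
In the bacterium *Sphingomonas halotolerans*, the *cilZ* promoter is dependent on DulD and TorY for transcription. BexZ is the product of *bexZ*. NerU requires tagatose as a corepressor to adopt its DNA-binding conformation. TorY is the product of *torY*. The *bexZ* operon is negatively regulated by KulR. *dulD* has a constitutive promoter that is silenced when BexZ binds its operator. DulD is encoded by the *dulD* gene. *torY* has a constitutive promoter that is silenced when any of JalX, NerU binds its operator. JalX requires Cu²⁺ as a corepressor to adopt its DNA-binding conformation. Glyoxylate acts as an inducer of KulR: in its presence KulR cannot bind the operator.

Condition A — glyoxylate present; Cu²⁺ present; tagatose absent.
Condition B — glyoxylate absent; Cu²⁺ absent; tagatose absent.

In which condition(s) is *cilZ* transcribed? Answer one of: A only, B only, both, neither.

B only

Condition A:
Glyoxylate is present, so KulR is inactive.
With no repressor bound, *bexZ* is transcribed.
So BexZ is produced and active.
With repressor BexZ bound, *dulD* is not transcribed.
So DulD is not produced.
Cu²⁺ is present, so JalX is active.
Tagatose is absent, so NerU is inactive.
With repressor JalX bound, *torY* is not transcribed.
So TorY is not produced.
Required activator DulD is absent, so *cilZ* is not transcribed.
→ *cilZ* is OFF in A.
Condition B:
Glyoxylate is absent, so KulR is active.
With repressor KulR bound, *bexZ* is not transcribed.
So BexZ is not produced.
With no repressor bound, *dulD* is transcribed.
So DulD is produced and active.
Cu²⁺ is absent, so JalX is inactive.
Tagatose is absent, so NerU is inactive.
With no repressor bound, *torY* is transcribed.
So TorY is produced and active.
No repressor is bound and DulD and TorY are active, so *cilZ* is transcribed.
→ *cilZ* is ON in B.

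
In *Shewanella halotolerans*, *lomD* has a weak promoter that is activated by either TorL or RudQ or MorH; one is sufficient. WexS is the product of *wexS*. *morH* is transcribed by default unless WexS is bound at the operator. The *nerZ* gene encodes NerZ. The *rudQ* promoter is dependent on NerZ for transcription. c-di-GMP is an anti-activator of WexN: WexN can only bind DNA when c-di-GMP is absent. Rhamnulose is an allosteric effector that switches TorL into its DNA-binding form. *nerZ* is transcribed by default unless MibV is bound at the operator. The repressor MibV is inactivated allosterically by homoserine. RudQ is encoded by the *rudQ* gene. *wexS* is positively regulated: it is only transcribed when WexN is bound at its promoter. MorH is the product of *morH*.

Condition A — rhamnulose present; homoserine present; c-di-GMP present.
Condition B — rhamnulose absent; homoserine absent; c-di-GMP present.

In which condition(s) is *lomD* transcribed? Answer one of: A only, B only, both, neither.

Condition A:
Rhamnulose is present, so TorL is active.
Homoserine is present, so MibV is inactive.
With no repressor bound, *nerZ* is transcribed.
So NerZ is produced and active.
No repressor is bound and NerZ is active, so *rudQ* is transcribed.
So RudQ is produced and active.
c-di-GMP is present, so WexN is inactive.
Required activator WexN is absent, so *wexS* is not transcribed.
So WexS is not produced.
With no repressor bound, *morH* is transcribed.
So MorH is produced and active.
Activator TorL is present, so *lomD* is transcribed.
→ *lomD* is ON in A.
Condition B:
Rhamnulose is absent, so TorL is inactive.
Homoserine is absent, so MibV is active.
With repressor MibV bound, *nerZ* is not transcribed.
So NerZ is not produced.
Required activator NerZ is absent, so *rudQ* is not transcribed.
So RudQ is not produced.
c-di-GMP is present, so WexN is inactive.
Required activator WexN is absent, so *wexS* is not transcribed.
So WexS is not produced.
With no repressor bound, *morH* is transcribed.
So MorH is produced and active.
Activator MorH is present, so *lomD* is transcribed.
→ *lomD* is ON in B.

both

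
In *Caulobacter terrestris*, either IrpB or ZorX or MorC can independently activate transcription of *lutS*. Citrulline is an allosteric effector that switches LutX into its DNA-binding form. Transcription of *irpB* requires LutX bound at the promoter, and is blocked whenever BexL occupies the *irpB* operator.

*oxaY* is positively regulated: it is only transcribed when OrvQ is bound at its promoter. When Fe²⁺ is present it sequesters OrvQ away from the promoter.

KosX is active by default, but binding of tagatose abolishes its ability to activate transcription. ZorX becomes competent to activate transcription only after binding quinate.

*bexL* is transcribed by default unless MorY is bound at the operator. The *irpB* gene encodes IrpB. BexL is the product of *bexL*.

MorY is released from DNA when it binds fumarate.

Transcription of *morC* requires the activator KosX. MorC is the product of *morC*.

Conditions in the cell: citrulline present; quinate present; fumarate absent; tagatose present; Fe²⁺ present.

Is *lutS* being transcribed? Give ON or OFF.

Fumarate is absent, so MorY is active.
With repressor MorY bound, *bexL* is not transcribed.
So BexL is not produced.
Citrulline is present, so LutX is active.
No repressor is bound and LutX is active, so *irpB* is transcribed.
So IrpB is produced and active.
Quinate is present, so ZorX is active.
Tagatose is present, so KosX is inactive.
Required activator KosX is absent, so *morC* is not transcribed.
So MorC is not produced.
Activator IrpB is present, so *lutS* is transcribed.

ON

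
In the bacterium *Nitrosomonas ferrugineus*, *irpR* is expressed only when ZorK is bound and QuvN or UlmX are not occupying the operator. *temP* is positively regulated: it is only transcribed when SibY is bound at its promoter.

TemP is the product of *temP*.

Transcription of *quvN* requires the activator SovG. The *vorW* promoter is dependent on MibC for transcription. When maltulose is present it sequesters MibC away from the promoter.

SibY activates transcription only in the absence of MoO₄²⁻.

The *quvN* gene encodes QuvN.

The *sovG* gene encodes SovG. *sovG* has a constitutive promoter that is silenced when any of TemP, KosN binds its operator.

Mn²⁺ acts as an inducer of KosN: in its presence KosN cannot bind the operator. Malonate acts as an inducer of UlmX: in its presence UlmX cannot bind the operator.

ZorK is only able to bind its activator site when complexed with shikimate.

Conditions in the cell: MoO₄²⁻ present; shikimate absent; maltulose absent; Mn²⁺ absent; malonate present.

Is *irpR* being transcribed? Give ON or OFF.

MoO₄²⁻ is present, so SibY is inactive.
Required activator SibY is absent, so *temP* is not transcribed.
So TemP is not produced.
Mn²⁺ is absent, so KosN is active.
With repressor KosN bound, *sovG* is not transcribed.
So SovG is not produced.
Required activator SovG is absent, so *quvN* is not transcribed.
So QuvN is not produced.
Malonate is present, so UlmX is inactive.
Shikimate is absent, so ZorK is inactive.
Required activator ZorK is absent, so *irpR* is not transcribed.

OFF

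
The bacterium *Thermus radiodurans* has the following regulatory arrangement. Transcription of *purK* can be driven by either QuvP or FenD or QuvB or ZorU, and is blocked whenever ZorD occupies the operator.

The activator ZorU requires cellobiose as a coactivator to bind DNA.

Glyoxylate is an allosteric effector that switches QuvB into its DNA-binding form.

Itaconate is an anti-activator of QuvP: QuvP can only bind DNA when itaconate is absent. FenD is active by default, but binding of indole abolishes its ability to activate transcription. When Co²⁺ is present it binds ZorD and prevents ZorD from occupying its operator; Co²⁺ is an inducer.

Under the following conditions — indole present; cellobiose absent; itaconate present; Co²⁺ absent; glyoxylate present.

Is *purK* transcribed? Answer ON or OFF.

Itaconate is present, so QuvP is inactive.
Indole is present, so FenD is inactive.
Co²⁺ is absent, so ZorD is active.
Glyoxylate is present, so QuvB is active.
Cellobiose is absent, so ZorU is inactive.
With repressor ZorD bound, *purK* is not transcribed.

OFF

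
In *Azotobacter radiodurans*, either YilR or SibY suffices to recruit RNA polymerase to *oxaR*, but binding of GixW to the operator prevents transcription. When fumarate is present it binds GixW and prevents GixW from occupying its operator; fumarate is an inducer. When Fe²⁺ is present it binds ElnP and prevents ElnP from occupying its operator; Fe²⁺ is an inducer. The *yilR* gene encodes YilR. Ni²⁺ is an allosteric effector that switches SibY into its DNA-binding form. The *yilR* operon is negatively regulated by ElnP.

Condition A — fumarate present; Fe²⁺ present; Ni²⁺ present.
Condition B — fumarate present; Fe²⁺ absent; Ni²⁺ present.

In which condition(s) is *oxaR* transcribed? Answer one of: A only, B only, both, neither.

both

Condition A:
Fumarate is present, so GixW is inactive.
Fe²⁺ is present, so ElnP is inactive.
With no repressor bound, *yilR* is transcribed.
So YilR is produced and active.
Ni²⁺ is present, so SibY is active.
Activator YilR is present, so *oxaR* is transcribed.
→ *oxaR* is ON in A.
Condition B:
Fumarate is present, so GixW is inactive.
Fe²⁺ is absent, so ElnP is active.
With repressor ElnP bound, *yilR* is not transcribed.
So YilR is not produced.
Ni²⁺ is present, so SibY is active.
Activator SibY is present, so *oxaR* is transcribed.
→ *oxaR* is ON in B.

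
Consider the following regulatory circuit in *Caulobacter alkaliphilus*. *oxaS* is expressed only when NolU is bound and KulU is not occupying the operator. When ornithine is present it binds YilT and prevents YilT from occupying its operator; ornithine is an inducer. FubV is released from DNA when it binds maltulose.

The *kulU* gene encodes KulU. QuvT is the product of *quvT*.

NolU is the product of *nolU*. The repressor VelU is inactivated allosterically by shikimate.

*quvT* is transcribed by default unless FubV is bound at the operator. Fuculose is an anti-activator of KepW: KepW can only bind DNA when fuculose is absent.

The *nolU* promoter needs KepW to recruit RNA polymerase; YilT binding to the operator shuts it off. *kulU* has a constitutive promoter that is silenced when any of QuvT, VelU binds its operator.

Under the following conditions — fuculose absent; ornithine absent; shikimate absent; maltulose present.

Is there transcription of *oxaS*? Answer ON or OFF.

Fuculose is absent, so KepW is active.
Ornithine is absent, so YilT is active.
With repressor YilT bound, *nolU* is not transcribed.
So NolU is not produced.
Maltulose is present, so FubV is inactive.
With no repressor bound, *quvT* is transcribed.
So QuvT is produced and active.
Shikimate is absent, so VelU is active.
With repressor QuvT bound, *kulU* is not transcribed.
So KulU is not produced.
Required activator NolU is absent, so *oxaS* is not transcribed.

OFF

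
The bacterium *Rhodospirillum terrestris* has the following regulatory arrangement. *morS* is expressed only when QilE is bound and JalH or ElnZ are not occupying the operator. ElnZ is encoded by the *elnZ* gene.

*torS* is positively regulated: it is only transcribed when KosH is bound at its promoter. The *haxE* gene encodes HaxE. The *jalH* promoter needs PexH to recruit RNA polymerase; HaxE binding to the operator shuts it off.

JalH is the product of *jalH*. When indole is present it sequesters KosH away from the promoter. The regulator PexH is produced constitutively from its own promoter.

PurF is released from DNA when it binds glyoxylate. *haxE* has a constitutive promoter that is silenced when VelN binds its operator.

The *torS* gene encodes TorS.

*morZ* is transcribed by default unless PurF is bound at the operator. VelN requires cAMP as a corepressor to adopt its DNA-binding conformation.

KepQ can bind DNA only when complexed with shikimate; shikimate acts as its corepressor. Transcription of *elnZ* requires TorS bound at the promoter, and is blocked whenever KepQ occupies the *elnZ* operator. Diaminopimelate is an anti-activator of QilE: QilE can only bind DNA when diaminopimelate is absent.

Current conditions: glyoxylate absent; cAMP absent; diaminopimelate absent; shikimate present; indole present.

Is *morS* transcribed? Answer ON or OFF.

ON

cAMP is absent, so VelN is inactive.
With no repressor bound, *haxE* is transcribed.
So HaxE is produced and active.
PexH is produced constitutively and is active.
With repressor HaxE bound, *jalH* is not transcribed.
So JalH is not produced.
Diaminopimelate is absent, so QilE is active.
Indole is present, so KosH is inactive.
Required activator KosH is absent, so *torS* is not transcribed.
So TorS is not produced.
Shikimate is present, so KepQ is active.
With repressor KepQ bound, *elnZ* is not transcribed.
So ElnZ is not produced.
No repressor is bound and QilE is active, so *morS* is transcribed.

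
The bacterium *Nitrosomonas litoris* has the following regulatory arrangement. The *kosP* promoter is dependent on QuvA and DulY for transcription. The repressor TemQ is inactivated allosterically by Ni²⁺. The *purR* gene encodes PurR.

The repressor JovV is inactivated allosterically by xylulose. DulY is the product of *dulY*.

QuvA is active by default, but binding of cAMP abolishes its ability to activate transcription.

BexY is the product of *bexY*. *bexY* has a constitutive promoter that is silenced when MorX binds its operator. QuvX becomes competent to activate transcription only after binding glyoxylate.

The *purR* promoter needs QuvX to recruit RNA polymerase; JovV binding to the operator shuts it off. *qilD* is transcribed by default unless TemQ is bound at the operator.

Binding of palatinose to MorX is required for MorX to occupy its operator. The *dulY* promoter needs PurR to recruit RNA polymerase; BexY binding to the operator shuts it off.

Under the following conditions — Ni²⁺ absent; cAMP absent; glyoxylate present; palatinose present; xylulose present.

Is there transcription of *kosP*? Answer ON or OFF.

ON

cAMP is absent, so QuvA is active.
Palatinose is present, so MorX is active.
With repressor MorX bound, *bexY* is not transcribed.
So BexY is not produced.
Xylulose is present, so JovV is inactive.
Glyoxylate is present, so QuvX is active.
No repressor is bound and QuvX is active, so *purR* is transcribed.
So PurR is produced and active.
No repressor is bound and PurR is active, so *dulY* is transcribed.
So DulY is produced and active.
No repressor is bound and QuvA and DulY are active, so *kosP* is transcribed.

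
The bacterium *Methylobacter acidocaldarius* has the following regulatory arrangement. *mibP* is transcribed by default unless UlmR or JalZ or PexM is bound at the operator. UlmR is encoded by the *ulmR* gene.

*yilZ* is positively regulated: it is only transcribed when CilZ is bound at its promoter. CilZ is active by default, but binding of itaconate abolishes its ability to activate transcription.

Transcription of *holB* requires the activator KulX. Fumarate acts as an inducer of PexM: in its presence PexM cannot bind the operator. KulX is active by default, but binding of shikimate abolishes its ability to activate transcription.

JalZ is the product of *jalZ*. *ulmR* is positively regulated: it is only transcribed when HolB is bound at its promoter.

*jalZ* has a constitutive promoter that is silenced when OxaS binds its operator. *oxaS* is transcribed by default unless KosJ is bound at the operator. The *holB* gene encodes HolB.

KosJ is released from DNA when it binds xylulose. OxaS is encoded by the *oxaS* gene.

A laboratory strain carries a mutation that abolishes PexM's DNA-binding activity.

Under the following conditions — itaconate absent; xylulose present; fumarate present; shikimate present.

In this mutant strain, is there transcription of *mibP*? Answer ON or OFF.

Shikimate is present, so KulX is inactive.
Required activator KulX is absent, so *holB* is not transcribed.
So HolB is not produced.
Required activator HolB is absent, so *ulmR* is not transcribed.
So UlmR is not produced.
Xylulose is present, so KosJ is inactive.
With no repressor bound, *oxaS* is transcribed.
So OxaS is produced and active.
With repressor OxaS bound, *jalZ* is not transcribed.
So JalZ is not produced.
PexM is non-functional in this strain, so it has no effect.
With no repressor bound, *mibP* is transcribed.

ON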